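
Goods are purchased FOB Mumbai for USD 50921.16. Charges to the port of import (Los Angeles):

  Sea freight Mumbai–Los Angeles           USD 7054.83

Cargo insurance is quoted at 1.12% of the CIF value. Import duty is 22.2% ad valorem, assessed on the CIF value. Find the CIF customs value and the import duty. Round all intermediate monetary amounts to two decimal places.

CIF value: USD 58632.68; import duty: USD 13016.45

Let C be the CIF value. C = FOB price + freight + 1.12% × C
C − 1.12% × C = 50921.16 + 7054.83
0.9888 × C = 57975.99
C = 57975.99 / 0.9888 = 58632.68
Insurance premium = 1.12% × 58632.68 = 656.69
Import duty = 58632.68 × 22.2% = 13016.45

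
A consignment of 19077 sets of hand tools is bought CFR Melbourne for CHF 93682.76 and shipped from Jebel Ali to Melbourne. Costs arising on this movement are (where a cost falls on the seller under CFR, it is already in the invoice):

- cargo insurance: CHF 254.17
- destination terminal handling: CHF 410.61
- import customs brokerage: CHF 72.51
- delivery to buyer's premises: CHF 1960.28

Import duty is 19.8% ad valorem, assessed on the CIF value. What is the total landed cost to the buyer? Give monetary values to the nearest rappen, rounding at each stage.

CFR: the seller pays costs through ocean freight to the destination port, but not insurance.
CIF value = CFR price + insurance = 93682.76 + 254.17 = 93936.93
Import duty = 93936.93 × 19.8% = 18599.51
Buyer bears: insurance 254.17 + destination terminal 410.61 + brokerage 72.51 + delivery 1960.28 + duty 18599.51 = 21297.08
Landed cost = invoice 93682.76 + 21297.08 = 114979.84

Total landed cost: CHF 114979.84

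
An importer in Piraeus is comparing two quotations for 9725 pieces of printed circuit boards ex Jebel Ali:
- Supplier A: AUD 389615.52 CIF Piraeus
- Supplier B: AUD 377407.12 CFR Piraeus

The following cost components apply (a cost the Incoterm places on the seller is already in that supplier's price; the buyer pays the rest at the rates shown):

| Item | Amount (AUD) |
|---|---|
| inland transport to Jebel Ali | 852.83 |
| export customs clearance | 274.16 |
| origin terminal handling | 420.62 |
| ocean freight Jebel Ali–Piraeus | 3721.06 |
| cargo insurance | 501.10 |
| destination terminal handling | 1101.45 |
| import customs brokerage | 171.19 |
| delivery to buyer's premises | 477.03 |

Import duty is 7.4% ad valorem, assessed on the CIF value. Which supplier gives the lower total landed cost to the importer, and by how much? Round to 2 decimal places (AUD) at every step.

Supplier B is cheaper by AUD 12573.64

Supplier A (CIF):
The CIF price already equals the CIF value: 389615.52
Import duty = 389615.52 × 7.4% = 28831.55
Buyer bears (A): 1101.45 + 171.19 + 477.03 = 1749.67
Landed cost (A) = invoice 389615.52 + 1749.67 + duty 28831.55 = 420196.74
Supplier B (CFR):
CIF value = CFR price + insurance = 377407.12 + 501.10 = 377908.22
Import duty = 377908.22 × 7.4% = 27965.21
Buyer bears (B): 501.10 + 1101.45 + 171.19 + 477.03 = 2250.77
Landed cost (B) = invoice 377407.12 + 2250.77 + duty 27965.21 = 407623.10
Difference = |420196.74 − 407623.10| = 12573.64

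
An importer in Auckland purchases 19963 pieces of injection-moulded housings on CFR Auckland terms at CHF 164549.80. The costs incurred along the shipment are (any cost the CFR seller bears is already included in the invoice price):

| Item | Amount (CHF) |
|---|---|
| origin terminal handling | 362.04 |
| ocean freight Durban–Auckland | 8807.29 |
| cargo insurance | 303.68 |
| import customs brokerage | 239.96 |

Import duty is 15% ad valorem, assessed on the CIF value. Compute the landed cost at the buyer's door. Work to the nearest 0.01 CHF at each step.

CFR: the seller pays costs through ocean freight to the destination port, but not insurance.
Already in the invoice (seller's account under CFR): origin terminal, freight — exclude.
CIF value = CFR price + insurance = 164549.80 + 303.68 = 164853.48
Import duty = 164853.48 × 15% = 24728.02
Buyer bears: insurance 303.68 + brokerage 239.96 + duty 24728.02 = 25271.66
Landed cost = invoice 164549.80 + 25271.66 = 189821.46

Total landed cost: CHF 189821.46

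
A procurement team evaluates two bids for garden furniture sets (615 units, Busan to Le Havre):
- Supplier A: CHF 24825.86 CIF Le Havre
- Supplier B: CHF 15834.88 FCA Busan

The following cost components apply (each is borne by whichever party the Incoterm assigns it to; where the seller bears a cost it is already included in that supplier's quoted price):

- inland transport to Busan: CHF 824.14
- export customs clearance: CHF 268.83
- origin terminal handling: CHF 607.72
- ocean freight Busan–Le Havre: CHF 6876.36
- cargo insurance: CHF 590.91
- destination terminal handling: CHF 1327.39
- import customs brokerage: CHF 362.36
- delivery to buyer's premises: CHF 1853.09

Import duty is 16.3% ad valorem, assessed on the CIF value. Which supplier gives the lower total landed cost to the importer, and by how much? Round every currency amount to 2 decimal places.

Supplier A (CIF):
The CIF price already equals the CIF value: 24825.86
Import duty = 24825.86 × 16.3% = 4046.62
Buyer bears (A): 1327.39 + 362.36 + 1853.09 = 3542.84
Landed cost (A) = invoice 24825.86 + 3542.84 + duty 4046.62 = 32415.32
Supplier B (FCA):
CIF value = FCA price + origin terminal + freight + insurance = 15834.88 + 607.72 + 6876.36 + 590.91 = 23909.87
Import duty = 23909.87 × 16.3% = 3897.31
Buyer bears (B): 607.72 + 6876.36 + 590.91 + 1327.39 + 362.36 + 1853.09 = 11617.83
Landed cost (B) = invoice 15834.88 + 11617.83 + duty 3897.31 = 31350.02
Difference = |32415.32 − 31350.02| = 1065.30

Supplier B is cheaper by CHF 1065.30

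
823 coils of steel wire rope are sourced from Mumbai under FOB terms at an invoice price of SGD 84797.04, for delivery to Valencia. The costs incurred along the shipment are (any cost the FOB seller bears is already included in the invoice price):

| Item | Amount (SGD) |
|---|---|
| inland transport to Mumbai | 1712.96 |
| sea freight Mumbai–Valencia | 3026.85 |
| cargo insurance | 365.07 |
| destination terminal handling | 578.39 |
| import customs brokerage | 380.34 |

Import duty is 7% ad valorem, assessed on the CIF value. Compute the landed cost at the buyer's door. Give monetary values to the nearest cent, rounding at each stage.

Total landed cost: SGD 95320.92

FOB: the seller bears costs until goods are on board at the origin port; the buyer bears freight, insurance and all costs thereafter.
Already in the invoice (seller's account under FOB): inland to port — exclude.
CIF value = FOB price + freight + insurance = 84797.04 + 3026.85 + 365.07 = 88188.96
Import duty = 88188.96 × 7% = 6173.23
Buyer bears: freight 3026.85 + insurance 365.07 + destination terminal 578.39 + brokerage 380.34 + duty 6173.23 = 10523.88
Landed cost = invoice 84797.04 + 10523.88 = 95320.92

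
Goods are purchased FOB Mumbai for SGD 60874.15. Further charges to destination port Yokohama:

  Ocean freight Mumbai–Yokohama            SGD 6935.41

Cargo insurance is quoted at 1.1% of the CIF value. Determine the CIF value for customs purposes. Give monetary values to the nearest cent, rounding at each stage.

Let C be the CIF value. C = FOB price + freight + 1.1% × C
C − 1.1% × C = 60874.15 + 6935.41
0.989 × C = 67809.56
C = 67809.56 / 0.989 = 68563.76
Insurance premium = 1.1% × 68563.76 = 754.20

CIF value: SGD 68563.76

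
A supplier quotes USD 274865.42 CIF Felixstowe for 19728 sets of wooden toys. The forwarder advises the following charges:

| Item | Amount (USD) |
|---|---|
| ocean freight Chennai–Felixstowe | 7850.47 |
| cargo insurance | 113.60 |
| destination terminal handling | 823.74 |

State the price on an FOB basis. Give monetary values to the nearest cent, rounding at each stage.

FOB price: USD 266901.35

Not relevant to the conversion: destination terminal — on the buyer under both terms; not part of either seller's price.
From CIF to FOB, the seller no longer bears: freight, insurance.
FOB price = 274865.42 − 7850.47 − 113.60 = 266901.35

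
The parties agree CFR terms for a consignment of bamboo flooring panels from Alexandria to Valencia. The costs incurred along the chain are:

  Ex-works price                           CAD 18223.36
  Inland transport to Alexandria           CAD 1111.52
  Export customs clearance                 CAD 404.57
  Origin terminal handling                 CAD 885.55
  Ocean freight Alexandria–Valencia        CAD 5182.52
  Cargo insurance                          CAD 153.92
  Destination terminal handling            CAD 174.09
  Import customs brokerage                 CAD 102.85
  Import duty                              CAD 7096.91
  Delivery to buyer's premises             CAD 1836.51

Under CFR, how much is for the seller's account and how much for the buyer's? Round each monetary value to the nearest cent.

CFR: the seller pays costs through ocean freight to the destination port, but not insurance.
Seller's account: goods 18223.36 + inland to port 1111.52 + export clearance 404.57 + origin terminal 885.55 + freight 5182.52 = 25807.52
Buyer's account: insurance 153.92 + destination terminal 174.09 + brokerage 102.85 + duty 7096.91 + delivery 1836.51 = 9364.28

Seller: CAD 25807.52; buyer: CAD 9364.28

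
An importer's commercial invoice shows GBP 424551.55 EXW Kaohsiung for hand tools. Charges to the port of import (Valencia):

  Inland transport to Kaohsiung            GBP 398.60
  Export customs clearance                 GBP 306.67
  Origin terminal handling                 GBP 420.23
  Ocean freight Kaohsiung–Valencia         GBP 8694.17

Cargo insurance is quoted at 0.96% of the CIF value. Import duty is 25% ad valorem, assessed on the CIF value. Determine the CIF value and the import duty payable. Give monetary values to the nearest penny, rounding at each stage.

Let C be the CIF value. C = EXW price + pre-shipment costs + freight + 0.96% × C
C − 0.96% × C = 424551.55 + 398.60 + 306.67 + 420.23 + 8694.17
0.9904 × C = 434371.22
C = 434371.22 / 0.9904 = 438581.60
Insurance premium = 0.96% × 438581.60 = 4210.38
Import duty = 438581.60 × 25% = 109645.40

CIF value: GBP 438581.60; import duty: GBP 109645.40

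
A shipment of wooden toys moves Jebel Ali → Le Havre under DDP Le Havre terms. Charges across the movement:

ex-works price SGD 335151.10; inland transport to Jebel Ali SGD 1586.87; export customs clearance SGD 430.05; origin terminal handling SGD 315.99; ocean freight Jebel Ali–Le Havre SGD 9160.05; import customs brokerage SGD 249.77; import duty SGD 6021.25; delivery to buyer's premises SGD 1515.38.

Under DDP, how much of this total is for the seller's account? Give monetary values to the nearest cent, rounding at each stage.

DDP: the seller bears all costs including import duty.
Seller's account: goods 335151.10 + inland to port 1586.87 + export clearance 430.05 + origin terminal 315.99 + freight 9160.05 + brokerage 249.77 + duty 6021.25 + delivery 1515.38 = 354430.46
Buyer's account: 0.00

Seller's account: SGD 354430.46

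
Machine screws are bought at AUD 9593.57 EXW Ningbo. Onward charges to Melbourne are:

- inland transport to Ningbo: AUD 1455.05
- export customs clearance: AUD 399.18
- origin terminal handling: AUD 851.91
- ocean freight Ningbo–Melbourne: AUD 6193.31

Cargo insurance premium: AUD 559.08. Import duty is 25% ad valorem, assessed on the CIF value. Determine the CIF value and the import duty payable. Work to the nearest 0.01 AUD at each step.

CIF value: AUD 19052.10; import duty: AUD 4763.03

CIF = EXW price + pre-shipment costs + freight + insurance
CIF = 9593.57 + 1455.05 + 399.18 + 851.91 + 6193.31 + 559.08 = 19052.10
Import duty = 19052.10 × 25% = 4763.03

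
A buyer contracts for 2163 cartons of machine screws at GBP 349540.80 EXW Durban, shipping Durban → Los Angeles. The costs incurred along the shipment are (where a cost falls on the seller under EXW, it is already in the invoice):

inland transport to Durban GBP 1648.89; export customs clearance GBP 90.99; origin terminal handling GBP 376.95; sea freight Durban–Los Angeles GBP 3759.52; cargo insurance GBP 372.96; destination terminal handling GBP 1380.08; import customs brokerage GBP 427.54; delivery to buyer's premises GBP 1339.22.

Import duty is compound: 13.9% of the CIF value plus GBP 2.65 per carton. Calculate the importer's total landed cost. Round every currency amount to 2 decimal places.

EXW: the seller makes goods available at their premises; the buyer bears all onward costs.
CIF value = EXW price + inland to port + export clearance + origin terminal + freight + insurance = 349540.80 + 1648.89 + 90.99 + 376.95 + 3759.52 + 372.96 = 355790.11
Ad valorem component: 355790.11 × 13.9% = 49454.83
Specific component: 2163 × 2.65 = 5731.95
Import duty = 49454.83 + 5731.95 = 55186.78
Buyer bears: inland to port 1648.89 + export clearance 90.99 + origin terminal 376.95 + freight 3759.52 + insurance 372.96 + destination terminal 1380.08 + brokerage 427.54 + delivery 1339.22 + duty 55186.78 = 64582.93
Landed cost = invoice 349540.80 + 64582.93 = 414123.73

Total landed cost: GBP 414123.73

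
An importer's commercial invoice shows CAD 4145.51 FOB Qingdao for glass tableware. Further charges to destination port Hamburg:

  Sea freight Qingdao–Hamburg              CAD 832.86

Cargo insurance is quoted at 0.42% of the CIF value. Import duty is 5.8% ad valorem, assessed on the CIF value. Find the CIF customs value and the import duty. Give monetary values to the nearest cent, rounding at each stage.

Let C be the CIF value. C = FOB price + freight + 0.42% × C
C − 0.42% × C = 4145.51 + 832.86
0.9958 × C = 4978.37
C = 4978.37 / 0.9958 = 4999.37
Insurance premium = 0.42% × 4999.37 = 21.00
Import duty = 4999.37 × 5.8% = 289.96

CIF value: CAD 4999.37; import duty: CAD 289.96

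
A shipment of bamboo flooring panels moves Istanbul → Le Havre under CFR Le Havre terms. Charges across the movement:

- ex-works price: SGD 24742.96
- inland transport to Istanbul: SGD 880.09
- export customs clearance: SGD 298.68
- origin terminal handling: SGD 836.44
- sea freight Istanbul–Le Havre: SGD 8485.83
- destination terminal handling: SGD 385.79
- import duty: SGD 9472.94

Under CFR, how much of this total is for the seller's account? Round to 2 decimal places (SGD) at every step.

Seller's account: SGD 35244.00

CFR: the seller pays costs through ocean freight to the destination port, but not insurance.
Seller's account: goods 24742.96 + inland to port 880.09 + export clearance 298.68 + origin terminal 836.44 + freight 8485.83 = 35244.00
Buyer's account: destination terminal 385.79 + duty 9472.94 = 9858.73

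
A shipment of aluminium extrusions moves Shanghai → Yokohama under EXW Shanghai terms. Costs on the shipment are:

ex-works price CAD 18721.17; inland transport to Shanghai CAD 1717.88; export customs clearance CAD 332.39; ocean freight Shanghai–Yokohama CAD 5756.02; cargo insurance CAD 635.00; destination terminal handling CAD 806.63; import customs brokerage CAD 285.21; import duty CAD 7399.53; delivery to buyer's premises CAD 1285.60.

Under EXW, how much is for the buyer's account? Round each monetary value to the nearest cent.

Buyer's account: CAD 18218.26

EXW: the seller makes goods available at their premises; the buyer bears all onward costs.
Seller's account: goods 18721.17 = 18721.17
Buyer's account: inland to port 1717.88 + export clearance 332.39 + freight 5756.02 + insurance 635.00 + destination terminal 806.63 + brokerage 285.21 + duty 7399.53 + delivery 1285.60 = 18218.26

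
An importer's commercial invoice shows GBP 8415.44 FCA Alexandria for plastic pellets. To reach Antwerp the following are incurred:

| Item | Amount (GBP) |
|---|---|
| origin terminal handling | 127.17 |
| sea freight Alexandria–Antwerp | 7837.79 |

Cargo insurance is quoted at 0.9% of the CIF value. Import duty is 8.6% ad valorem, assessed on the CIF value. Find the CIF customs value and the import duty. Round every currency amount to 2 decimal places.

CIF value: GBP 16529.16; import duty: GBP 1421.51

Let C be the CIF value. C = FCA price + pre-shipment costs + freight + 0.9% × C
C − 0.9% × C = 8415.44 + 127.17 + 7837.79
0.991 × C = 16380.40
C = 16380.40 / 0.991 = 16529.16
Insurance premium = 0.9% × 16529.16 = 148.76
Import duty = 16529.16 × 8.6% = 1421.51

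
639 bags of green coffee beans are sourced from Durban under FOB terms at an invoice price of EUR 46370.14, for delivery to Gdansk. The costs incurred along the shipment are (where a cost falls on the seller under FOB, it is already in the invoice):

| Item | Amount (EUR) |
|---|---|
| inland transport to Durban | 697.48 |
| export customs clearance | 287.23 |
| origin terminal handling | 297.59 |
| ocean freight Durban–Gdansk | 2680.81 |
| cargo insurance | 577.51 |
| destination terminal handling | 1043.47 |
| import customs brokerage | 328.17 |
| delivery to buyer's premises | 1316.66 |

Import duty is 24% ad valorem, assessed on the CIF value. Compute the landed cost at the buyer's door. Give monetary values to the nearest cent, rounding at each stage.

FOB: the seller bears costs until goods are on board at the origin port; the buyer bears freight, insurance and all costs thereafter.
Already in the invoice (seller's account under FOB): inland to port, export clearance, origin terminal — exclude.
CIF value = FOB price + freight + insurance = 46370.14 + 2680.81 + 577.51 = 49628.46
Import duty = 49628.46 × 24% = 11910.83
Buyer bears: freight 2680.81 + insurance 577.51 + destination terminal 1043.47 + brokerage 328.17 + delivery 1316.66 + duty 11910.83 = 17857.45
Landed cost = invoice 46370.14 + 17857.45 = 64227.59

Total landed cost: EUR 64227.59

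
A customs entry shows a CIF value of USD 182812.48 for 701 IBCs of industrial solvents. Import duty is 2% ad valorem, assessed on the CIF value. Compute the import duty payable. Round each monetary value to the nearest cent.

Import duty = 182812.48 × 2% = 3656.25

Import duty: USD 3656.25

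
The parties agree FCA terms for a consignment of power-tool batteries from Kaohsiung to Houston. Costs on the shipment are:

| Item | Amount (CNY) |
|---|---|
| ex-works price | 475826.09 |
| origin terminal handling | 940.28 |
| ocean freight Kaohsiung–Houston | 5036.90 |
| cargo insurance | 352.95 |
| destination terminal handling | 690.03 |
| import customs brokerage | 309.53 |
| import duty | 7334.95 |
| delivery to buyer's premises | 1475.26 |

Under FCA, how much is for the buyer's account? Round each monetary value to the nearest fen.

Buyer's account: CNY 16139.90

FCA: the seller delivers export-cleared goods to the carrier; the buyer bears costs from that point.
Seller's account: goods 475826.09 = 475826.09
Buyer's account: origin terminal 940.28 + freight 5036.90 + insurance 352.95 + destination terminal 690.03 + brokerage 309.53 + duty 7334.95 + delivery 1475.26 = 16139.90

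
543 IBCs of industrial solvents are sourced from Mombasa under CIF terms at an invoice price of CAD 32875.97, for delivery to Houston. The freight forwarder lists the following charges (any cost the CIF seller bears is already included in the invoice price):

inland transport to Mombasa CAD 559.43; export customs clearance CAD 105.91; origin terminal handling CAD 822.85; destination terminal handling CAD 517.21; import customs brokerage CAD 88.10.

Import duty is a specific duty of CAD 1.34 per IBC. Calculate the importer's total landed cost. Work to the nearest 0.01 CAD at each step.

CIF: the seller pays costs through ocean freight and marine insurance to the destination port.
Already in the invoice (seller's account under CIF): inland to port, export clearance, origin terminal — exclude.
The CIF price already equals the CIF value: 32875.97
Import duty = 543 × 1.34 = 727.62
Buyer bears: destination terminal 517.21 + brokerage 88.10 + duty 727.62 = 1332.93
Landed cost = invoice 32875.97 + 1332.93 = 34208.90

Total landed cost: CAD 34208.90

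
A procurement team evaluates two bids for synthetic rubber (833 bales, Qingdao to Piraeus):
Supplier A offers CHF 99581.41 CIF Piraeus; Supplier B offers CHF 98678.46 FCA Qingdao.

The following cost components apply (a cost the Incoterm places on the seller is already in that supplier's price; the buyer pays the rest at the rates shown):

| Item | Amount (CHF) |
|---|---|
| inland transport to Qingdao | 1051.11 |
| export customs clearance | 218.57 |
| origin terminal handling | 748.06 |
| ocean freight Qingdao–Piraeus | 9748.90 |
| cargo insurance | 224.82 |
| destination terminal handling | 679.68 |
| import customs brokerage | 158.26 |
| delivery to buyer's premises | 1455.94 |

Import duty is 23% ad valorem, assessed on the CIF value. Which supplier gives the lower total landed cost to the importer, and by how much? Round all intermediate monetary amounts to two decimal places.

Supplier A is cheaper by CHF 12077.17

Supplier A (CIF):
The CIF price already equals the CIF value: 99581.41
Import duty = 99581.41 × 23% = 22903.72
Buyer bears (A): 679.68 + 158.26 + 1455.94 = 2293.88
Landed cost (A) = invoice 99581.41 + 2293.88 + duty 22903.72 = 124779.01
Supplier B (FCA):
CIF value = FCA price + origin terminal + freight + insurance = 98678.46 + 748.06 + 9748.90 + 224.82 = 109400.24
Import duty = 109400.24 × 23% = 25162.06
Buyer bears (B): 748.06 + 9748.90 + 224.82 + 679.68 + 158.26 + 1455.94 = 13015.66
Landed cost (B) = invoice 98678.46 + 13015.66 + duty 25162.06 = 136856.18
Difference = |124779.01 − 136856.18| = 12077.17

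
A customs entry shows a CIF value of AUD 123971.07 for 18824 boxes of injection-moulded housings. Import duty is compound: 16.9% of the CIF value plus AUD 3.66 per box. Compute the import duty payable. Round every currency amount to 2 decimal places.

Ad valorem component: 123971.07 × 16.9% = 20951.11
Specific component: 18824 × 3.66 = 68895.84
Import duty = 20951.11 + 68895.84 = 89846.95

Import duty: AUD 89846.95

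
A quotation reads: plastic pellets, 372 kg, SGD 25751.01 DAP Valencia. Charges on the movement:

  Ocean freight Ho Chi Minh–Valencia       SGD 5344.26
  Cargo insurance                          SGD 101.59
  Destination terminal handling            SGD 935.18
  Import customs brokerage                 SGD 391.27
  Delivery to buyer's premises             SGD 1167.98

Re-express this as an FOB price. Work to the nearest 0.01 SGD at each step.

Not relevant to the conversion: brokerage — on the buyer under both terms; not part of either seller's price.
From DAP to FOB, the seller no longer bears: freight, insurance, destination terminal, delivery.
FOB price = 25751.01 − 5344.26 − 101.59 − 935.18 − 1167.98 = 18202.00

FOB price: SGD 18202.00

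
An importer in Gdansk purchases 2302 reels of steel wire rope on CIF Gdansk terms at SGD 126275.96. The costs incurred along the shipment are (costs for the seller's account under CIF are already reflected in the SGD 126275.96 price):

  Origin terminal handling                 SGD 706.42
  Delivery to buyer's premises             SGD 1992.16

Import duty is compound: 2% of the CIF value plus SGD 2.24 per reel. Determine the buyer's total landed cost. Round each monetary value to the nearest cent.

CIF: the seller pays costs through ocean freight and marine insurance to the destination port.
Already in the invoice (seller's account under CIF): origin terminal — exclude.
The CIF price already equals the CIF value: 126275.96
Ad valorem component: 126275.96 × 2% = 2525.52
Specific component: 2302 × 2.24 = 5156.48
Import duty = 2525.52 + 5156.48 = 7682.00
Buyer bears: delivery 1992.16 + duty 7682.00 = 9674.16
Landed cost = invoice 126275.96 + 9674.16 = 135950.12

Total landed cost: SGD 135950.12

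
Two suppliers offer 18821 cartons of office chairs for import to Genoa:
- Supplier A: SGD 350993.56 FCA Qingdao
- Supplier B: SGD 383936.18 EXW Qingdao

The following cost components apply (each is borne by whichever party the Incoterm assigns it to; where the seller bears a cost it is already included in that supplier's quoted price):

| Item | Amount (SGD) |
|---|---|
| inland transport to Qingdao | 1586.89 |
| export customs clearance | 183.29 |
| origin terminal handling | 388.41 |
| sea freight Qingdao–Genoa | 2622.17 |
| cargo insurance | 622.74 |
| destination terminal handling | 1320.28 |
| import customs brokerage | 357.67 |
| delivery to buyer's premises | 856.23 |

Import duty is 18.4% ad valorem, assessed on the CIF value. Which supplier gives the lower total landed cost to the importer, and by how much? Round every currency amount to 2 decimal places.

Supplier A is cheaper by SGD 41099.95

Supplier A (FCA):
CIF value = FCA price + origin terminal + freight + insurance = 350993.56 + 388.41 + 2622.17 + 622.74 = 354626.88
Import duty = 354626.88 × 18.4% = 65251.35
Buyer bears (A): 388.41 + 2622.17 + 622.74 + 1320.28 + 357.67 + 856.23 = 6167.50
Landed cost (A) = invoice 350993.56 + 6167.50 + duty 65251.35 = 422412.41
Supplier B (EXW):
CIF value = EXW price + inland to port + export clearance + origin terminal + freight + insurance = 383936.18 + 1586.89 + 183.29 + 388.41 + 2622.17 + 622.74 = 389339.68
Import duty = 389339.68 × 18.4% = 71638.50
Buyer bears (B): 1586.89 + 183.29 + 388.41 + 2622.17 + 622.74 + 1320.28 + 357.67 + 856.23 = 7937.68
Landed cost (B) = invoice 383936.18 + 7937.68 + duty 71638.50 = 463512.36
Difference = |422412.41 − 463512.36| = 41099.95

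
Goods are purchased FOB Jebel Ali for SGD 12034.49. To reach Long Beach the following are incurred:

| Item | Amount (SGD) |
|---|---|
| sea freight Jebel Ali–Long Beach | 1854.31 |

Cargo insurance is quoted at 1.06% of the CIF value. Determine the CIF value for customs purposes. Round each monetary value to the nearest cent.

CIF value: SGD 14037.60

Let C be the CIF value. C = FOB price + freight + 1.06% × C
C − 1.06% × C = 12034.49 + 1854.31
0.9894 × C = 13888.80
C = 13888.80 / 0.9894 = 14037.60
Insurance premium = 1.06% × 14037.60 = 148.80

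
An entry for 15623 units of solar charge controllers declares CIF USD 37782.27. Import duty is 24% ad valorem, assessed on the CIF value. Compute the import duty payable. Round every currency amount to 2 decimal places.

Import duty = 37782.27 × 24% = 9067.74

Import duty: USD 9067.74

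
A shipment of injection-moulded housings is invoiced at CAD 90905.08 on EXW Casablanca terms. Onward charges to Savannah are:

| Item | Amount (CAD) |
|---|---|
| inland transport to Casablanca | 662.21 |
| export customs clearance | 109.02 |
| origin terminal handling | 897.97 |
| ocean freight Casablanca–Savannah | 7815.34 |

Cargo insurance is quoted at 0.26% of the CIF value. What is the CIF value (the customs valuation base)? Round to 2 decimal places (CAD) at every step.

CIF value: CAD 100651.31

Let C be the CIF value. C = EXW price + pre-shipment costs + freight + 0.26% × C
C − 0.26% × C = 90905.08 + 662.21 + 109.02 + 897.97 + 7815.34
0.9974 × C = 100389.62
C = 100389.62 / 0.9974 = 100651.31
Insurance premium = 0.26% × 100651.31 = 261.69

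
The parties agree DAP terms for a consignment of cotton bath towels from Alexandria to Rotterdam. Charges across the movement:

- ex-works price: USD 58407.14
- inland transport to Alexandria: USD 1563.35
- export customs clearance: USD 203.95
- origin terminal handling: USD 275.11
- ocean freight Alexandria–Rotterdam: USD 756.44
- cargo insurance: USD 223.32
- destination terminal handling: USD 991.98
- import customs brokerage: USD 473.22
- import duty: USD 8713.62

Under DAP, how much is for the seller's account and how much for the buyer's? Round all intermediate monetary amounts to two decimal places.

Seller: USD 62421.29; buyer: USD 9186.84

DAP: the seller bears all costs to the named destination except import duty and clearance.
Seller's account: goods 58407.14 + inland to port 1563.35 + export clearance 203.95 + origin terminal 275.11 + freight 756.44 + insurance 223.32 + destination terminal 991.98 = 62421.29
Buyer's account: brokerage 473.22 + duty 8713.62 = 9186.84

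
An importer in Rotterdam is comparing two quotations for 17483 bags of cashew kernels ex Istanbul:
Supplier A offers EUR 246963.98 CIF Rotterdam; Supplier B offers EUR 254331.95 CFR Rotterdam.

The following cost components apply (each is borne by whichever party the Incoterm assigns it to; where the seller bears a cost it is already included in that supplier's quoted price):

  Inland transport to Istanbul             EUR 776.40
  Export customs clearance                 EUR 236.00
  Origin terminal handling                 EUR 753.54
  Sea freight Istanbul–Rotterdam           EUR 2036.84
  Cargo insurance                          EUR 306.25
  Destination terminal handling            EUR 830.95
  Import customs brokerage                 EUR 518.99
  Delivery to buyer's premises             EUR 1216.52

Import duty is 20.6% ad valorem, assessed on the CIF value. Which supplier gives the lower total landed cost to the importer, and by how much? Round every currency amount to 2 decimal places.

Supplier A is cheaper by EUR 9255.11

Supplier A (CIF):
The CIF price already equals the CIF value: 246963.98
Import duty = 246963.98 × 20.6% = 50874.58
Buyer bears (A): 830.95 + 518.99 + 1216.52 = 2566.46
Landed cost (A) = invoice 246963.98 + 2566.46 + duty 50874.58 = 300405.02
Supplier B (CFR):
CIF value = CFR price + insurance = 254331.95 + 306.25 = 254638.20
Import duty = 254638.20 × 20.6% = 52455.47
Buyer bears (B): 306.25 + 830.95 + 518.99 + 1216.52 = 2872.71
Landed cost (B) = invoice 254331.95 + 2872.71 + duty 52455.47 = 309660.13
Difference = |300405.02 − 309660.13| = 9255.11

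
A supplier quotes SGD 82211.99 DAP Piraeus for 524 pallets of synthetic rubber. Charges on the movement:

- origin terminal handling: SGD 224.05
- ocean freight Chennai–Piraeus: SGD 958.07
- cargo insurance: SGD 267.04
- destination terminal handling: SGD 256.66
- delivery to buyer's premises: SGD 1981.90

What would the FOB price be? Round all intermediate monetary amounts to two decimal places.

FOB price: SGD 78748.32

Not relevant to the conversion: origin terminal — on the seller under both DAP and FOB; already in the DAP price and stays in the FOB price.
From DAP to FOB, the seller no longer bears: freight, insurance, destination terminal, delivery.
FOB price = 82211.99 − 958.07 − 267.04 − 256.66 − 1981.90 = 78748.32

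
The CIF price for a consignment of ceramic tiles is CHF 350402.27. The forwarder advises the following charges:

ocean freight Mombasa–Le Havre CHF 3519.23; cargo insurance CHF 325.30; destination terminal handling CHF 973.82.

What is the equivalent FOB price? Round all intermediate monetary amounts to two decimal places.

Not relevant to the conversion: destination terminal — on the buyer under both terms; not part of either seller's price.
From CIF to FOB, the seller no longer bears: freight, insurance.
FOB price = 350402.27 − 3519.23 − 325.30 = 346557.74

FOB price: CHF 346557.74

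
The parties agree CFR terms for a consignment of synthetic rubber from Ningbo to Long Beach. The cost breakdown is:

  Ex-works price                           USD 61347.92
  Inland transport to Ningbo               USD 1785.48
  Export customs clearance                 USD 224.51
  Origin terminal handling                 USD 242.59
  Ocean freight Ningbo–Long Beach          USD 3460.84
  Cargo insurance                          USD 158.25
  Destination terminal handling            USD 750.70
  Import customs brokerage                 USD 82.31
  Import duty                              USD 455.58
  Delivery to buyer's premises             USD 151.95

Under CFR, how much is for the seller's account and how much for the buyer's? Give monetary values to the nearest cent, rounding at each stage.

Seller: USD 67061.34; buyer: USD 1598.79

CFR: the seller pays costs through ocean freight to the destination port, but not insurance.
Seller's account: goods 61347.92 + inland to port 1785.48 + export clearance 224.51 + origin terminal 242.59 + freight 3460.84 = 67061.34
Buyer's account: insurance 158.25 + destination terminal 750.70 + brokerage 82.31 + duty 455.58 + delivery 151.95 = 1598.79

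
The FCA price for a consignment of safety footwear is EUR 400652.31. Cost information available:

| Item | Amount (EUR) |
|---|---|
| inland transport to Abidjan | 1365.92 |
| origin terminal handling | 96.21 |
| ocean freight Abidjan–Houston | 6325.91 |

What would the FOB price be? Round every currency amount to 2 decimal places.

Not relevant to the conversion: inland to port — on the seller under both FCA and FOB; already in the FCA price and stays in the FOB price. freight — on the buyer under both terms; not part of either seller's price.
From FCA to FOB, the seller additionally bears: origin terminal.
FOB price = 400652.31 + 96.21 = 400748.52

FOB price: EUR 400748.52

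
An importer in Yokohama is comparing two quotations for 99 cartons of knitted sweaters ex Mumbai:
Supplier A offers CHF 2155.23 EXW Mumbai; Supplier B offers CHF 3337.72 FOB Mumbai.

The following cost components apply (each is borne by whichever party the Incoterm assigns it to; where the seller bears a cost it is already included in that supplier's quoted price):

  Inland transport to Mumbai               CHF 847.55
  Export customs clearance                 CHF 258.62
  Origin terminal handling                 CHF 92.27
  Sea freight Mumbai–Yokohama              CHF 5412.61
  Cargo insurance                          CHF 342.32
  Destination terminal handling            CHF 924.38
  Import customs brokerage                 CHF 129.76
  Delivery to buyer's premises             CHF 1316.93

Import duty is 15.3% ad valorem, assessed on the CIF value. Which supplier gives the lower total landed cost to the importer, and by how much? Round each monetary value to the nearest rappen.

Supplier B is cheaper by CHF 18.39

Supplier A (EXW):
CIF value = EXW price + inland to port + export clearance + origin terminal + freight + insurance = 2155.23 + 847.55 + 258.62 + 92.27 + 5412.61 + 342.32 = 9108.60
Import duty = 9108.60 × 15.3% = 1393.62
Buyer bears (A): 847.55 + 258.62 + 92.27 + 5412.61 + 342.32 + 924.38 + 129.76 + 1316.93 = 9324.44
Landed cost (A) = invoice 2155.23 + 9324.44 + duty 1393.62 = 12873.29
Supplier B (FOB):
CIF value = FOB price + freight + insurance = 3337.72 + 5412.61 + 342.32 = 9092.65
Import duty = 9092.65 × 15.3% = 1391.18
Buyer bears (B): 5412.61 + 342.32 + 924.38 + 129.76 + 1316.93 = 8126.00
Landed cost (B) = invoice 3337.72 + 8126.00 + duty 1391.18 = 12854.90
Difference = |12873.29 − 12854.90| = 18.39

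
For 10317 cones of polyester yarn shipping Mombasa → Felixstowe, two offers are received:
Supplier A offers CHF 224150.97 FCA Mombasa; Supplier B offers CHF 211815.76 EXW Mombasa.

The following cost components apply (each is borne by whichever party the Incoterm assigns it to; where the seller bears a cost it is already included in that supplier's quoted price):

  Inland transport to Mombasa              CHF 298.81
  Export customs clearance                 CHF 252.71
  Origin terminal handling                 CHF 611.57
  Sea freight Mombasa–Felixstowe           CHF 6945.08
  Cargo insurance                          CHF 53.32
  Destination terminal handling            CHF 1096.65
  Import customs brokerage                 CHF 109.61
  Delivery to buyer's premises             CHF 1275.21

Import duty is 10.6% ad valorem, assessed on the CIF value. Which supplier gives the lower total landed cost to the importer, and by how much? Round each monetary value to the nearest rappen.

Supplier B is cheaper by CHF 13032.76

Supplier A (FCA):
CIF value = FCA price + origin terminal + freight + insurance = 224150.97 + 611.57 + 6945.08 + 53.32 = 231760.94
Import duty = 231760.94 × 10.6% = 24566.66
Buyer bears (A): 611.57 + 6945.08 + 53.32 + 1096.65 + 109.61 + 1275.21 = 10091.44
Landed cost (A) = invoice 224150.97 + 10091.44 + duty 24566.66 = 258809.07
Supplier B (EXW):
CIF value = EXW price + inland to port + export clearance + origin terminal + freight + insurance = 211815.76 + 298.81 + 252.71 + 611.57 + 6945.08 + 53.32 = 219977.25
Import duty = 219977.25 × 10.6% = 23317.59
Buyer bears (B): 298.81 + 252.71 + 611.57 + 6945.08 + 53.32 + 1096.65 + 109.61 + 1275.21 = 10642.96
Landed cost (B) = invoice 211815.76 + 10642.96 + duty 23317.59 = 245776.31
Difference = |258809.07 − 245776.31| = 13032.76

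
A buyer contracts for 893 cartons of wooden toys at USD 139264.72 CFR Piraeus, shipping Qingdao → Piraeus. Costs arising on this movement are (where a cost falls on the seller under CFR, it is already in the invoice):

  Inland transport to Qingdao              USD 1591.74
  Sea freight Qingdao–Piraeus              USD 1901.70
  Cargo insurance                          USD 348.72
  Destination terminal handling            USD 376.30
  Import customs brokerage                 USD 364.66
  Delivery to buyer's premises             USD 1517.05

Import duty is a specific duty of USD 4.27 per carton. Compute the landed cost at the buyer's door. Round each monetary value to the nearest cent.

Total landed cost: USD 145684.56

CFR: the seller pays costs through ocean freight to the destination port, but not insurance.
Already in the invoice (seller's account under CFR): inland to port, freight — exclude.
CIF value = CFR price + insurance = 139264.72 + 348.72 = 139613.44
Import duty = 893 × 4.27 = 3813.11
Buyer bears: insurance 348.72 + destination terminal 376.30 + brokerage 364.66 + delivery 1517.05 + duty 3813.11 = 6419.84
Landed cost = invoice 139264.72 + 6419.84 = 145684.56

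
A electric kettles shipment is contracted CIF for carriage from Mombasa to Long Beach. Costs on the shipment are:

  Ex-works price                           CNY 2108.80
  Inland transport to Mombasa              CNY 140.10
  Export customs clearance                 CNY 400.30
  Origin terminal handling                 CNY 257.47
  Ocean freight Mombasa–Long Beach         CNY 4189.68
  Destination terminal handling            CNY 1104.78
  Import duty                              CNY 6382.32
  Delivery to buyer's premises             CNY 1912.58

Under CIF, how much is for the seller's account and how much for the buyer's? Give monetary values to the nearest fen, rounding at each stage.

CIF: the seller pays costs through ocean freight and marine insurance to the destination port.
Seller's account: goods 2108.80 + inland to port 140.10 + export clearance 400.30 + origin terminal 257.47 + freight 4189.68 = 7096.35
Buyer's account: destination terminal 1104.78 + duty 6382.32 + delivery 1912.58 = 9399.68

Seller: CNY 7096.35; buyer: CNY 9399.68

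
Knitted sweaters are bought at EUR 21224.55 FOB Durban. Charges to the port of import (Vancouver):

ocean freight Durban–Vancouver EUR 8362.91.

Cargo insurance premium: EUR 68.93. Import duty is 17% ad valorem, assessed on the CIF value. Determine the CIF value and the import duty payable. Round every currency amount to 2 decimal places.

CIF = FOB price + freight + insurance
CIF = 21224.55 + 8362.91 + 68.93 = 29656.39
Import duty = 29656.39 × 17% = 5041.59

CIF value: EUR 29656.39; import duty: EUR 5041.59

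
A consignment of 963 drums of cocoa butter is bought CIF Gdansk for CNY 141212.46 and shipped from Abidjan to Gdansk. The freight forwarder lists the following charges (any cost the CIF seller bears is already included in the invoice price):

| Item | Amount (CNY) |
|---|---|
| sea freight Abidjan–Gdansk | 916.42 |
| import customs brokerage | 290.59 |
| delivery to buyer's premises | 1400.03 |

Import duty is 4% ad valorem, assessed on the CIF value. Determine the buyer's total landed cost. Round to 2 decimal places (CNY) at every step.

CIF: the seller pays costs through ocean freight and marine insurance to the destination port.
Already in the invoice (seller's account under CIF): freight — exclude.
The CIF price already equals the CIF value: 141212.46
Import duty = 141212.46 × 4% = 5648.50
Buyer bears: brokerage 290.59 + delivery 1400.03 + duty 5648.50 = 7339.12
Landed cost = invoice 141212.46 + 7339.12 = 148551.58

Total landed cost: CNY 148551.58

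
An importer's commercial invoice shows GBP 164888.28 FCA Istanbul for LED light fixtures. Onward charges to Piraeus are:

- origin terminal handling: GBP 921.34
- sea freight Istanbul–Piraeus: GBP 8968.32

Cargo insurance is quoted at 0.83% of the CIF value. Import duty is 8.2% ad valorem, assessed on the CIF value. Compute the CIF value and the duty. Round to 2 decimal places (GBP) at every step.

Let C be the CIF value. C = FCA price + pre-shipment costs + freight + 0.83% × C
C − 0.83% × C = 164888.28 + 921.34 + 8968.32
0.9917 × C = 174777.94
C = 174777.94 / 0.9917 = 176240.74
Insurance premium = 0.83% × 176240.74 = 1462.80
Import duty = 176240.74 × 8.2% = 14451.74

CIF value: GBP 176240.74; import duty: GBP 14451.74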